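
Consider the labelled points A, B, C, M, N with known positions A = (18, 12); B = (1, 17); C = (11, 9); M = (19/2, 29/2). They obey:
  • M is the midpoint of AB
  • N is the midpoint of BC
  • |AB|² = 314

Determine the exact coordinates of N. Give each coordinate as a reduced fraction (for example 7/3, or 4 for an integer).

N = (6, 13)

1. N_x = 6  [2·N = B+C = (1, 17)+(11, 9)]
2. N_y = 13  [2·N = B+C = (1, 17)+(11, 9)]
   so N = (6, 13)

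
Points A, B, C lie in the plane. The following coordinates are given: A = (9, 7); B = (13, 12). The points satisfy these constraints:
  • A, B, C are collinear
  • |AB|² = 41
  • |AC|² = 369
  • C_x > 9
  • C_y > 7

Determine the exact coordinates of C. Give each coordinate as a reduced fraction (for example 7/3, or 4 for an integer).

1. C_x = 21  [[A, B, C are collinear ⇒ -5x+4y+17=0] ∩ [|C−(9, 7)|²=369]]
2. C_y = 22  [[A, B, C are collinear ⇒ -5x+4y+17=0] ∩ [|C−(9, 7)|²=369]]
   so C = (21, 22)

C = (21, 22)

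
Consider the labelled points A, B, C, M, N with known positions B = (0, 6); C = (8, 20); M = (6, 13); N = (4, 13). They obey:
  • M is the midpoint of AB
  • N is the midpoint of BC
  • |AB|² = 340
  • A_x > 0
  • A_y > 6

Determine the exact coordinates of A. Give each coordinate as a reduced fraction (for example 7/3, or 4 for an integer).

1. A_x = 12  [A = 2·M−B = 2·(6, 13)−(0, 6)]
2. A_y = 20  [A = 2·M−B = 2·(6, 13)−(0, 6)]
   so A = (12, 20)

A = (12, 20)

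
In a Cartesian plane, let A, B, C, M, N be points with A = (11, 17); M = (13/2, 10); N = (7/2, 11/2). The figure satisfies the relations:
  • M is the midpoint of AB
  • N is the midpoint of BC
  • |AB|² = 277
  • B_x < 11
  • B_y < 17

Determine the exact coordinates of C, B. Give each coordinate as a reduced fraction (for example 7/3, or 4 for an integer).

1. B_x = 2  [B = 2·M−A = 2·(13/2, 10)−(11, 17)]
2. B_y = 3  [B = 2·M−A = 2·(13/2, 10)−(11, 17)]
   so B = (2, 3)
3. C_x = 5  [C = 2·N−B = 2·(7/2, 11/2)−(2, 3)]
4. C_y = 8  [C = 2·N−B = 2·(7/2, 11/2)−(2, 3)]
   so C = (5, 8)

C = (5, 8)
B = (2, 3)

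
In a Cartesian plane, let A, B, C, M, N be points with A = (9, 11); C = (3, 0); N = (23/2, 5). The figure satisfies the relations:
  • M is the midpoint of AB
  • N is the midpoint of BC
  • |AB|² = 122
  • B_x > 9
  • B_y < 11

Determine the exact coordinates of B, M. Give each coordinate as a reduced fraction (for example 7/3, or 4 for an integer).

B = (20, 10)
M = (29/2, 21/2)

1. B_x = 20  [B = 2·N−C = 2·(23/2, 5)−(3, 0)]
2. B_y = 10  [B = 2·N−C = 2·(23/2, 5)−(3, 0)]
   so B = (20, 10)
3. M_x = 29/2  [2·M = A+B = (9, 11)+(20, 10)]
4. M_y = 21/2  [2·M = A+B = (9, 11)+(20, 10)]
   so M = (29/2, 21/2)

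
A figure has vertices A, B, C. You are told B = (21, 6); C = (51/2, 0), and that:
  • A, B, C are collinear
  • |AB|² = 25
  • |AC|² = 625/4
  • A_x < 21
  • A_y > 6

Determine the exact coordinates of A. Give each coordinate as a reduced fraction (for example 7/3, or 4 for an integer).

1. A_x = 18  [[A, B, C are collinear ⇒ 6x+9/2y-153=0] ∩ [|A−(21, 6)|²=25]]
2. A_y = 10  [[A, B, C are collinear ⇒ 6x+9/2y-153=0] ∩ [|A−(21, 6)|²=25]]
   so A = (18, 10)

A = (18, 10)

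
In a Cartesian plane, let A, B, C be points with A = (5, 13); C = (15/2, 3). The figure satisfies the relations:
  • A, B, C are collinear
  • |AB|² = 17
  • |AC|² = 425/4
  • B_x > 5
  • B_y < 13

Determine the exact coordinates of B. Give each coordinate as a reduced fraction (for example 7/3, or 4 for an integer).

B = (6, 9)

1. B_x = 6  [[A, B, C are collinear ⇒ -10x-5/2y+165/2=0] ∩ [|B−(5, 13)|²=17]]
2. B_y = 9  [[A, B, C are collinear ⇒ -10x-5/2y+165/2=0] ∩ [|B−(5, 13)|²=17]]
   so B = (6, 9)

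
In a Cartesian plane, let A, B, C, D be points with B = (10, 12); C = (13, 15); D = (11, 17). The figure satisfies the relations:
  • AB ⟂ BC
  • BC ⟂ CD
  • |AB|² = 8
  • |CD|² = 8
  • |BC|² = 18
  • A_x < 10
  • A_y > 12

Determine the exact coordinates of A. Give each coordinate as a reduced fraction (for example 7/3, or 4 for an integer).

A = (8, 14)

1. A_x = 8  [[AB ⟂ BC ⇒ -3x-3y+66=0] ∩ [|A−(10, 12)|²=8]]
2. A_y = 14  [[AB ⟂ BC ⇒ -3x-3y+66=0] ∩ [|A−(10, 12)|²=8]]
   so A = (8, 14)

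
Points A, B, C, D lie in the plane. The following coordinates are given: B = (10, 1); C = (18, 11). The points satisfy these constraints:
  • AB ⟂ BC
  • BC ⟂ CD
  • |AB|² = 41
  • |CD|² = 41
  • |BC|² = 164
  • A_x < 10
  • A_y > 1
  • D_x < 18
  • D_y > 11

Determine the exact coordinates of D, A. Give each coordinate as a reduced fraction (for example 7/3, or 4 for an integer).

D = (13, 15)
A = (5, 5)

1. D_x = 13  [[BC ⟂ CD ⇒ 8x+10y-254=0] ∩ [|D−(18, 11)|²=41]]
2. D_y = 15  [[BC ⟂ CD ⇒ 8x+10y-254=0] ∩ [|D−(18, 11)|²=41]]
   so D = (13, 15)
3. A_x = 5  [[AB ⟂ BC ⇒ -8x-10y+90=0] ∩ [|A−(10, 1)|²=41]]
4. A_y = 5  [[AB ⟂ BC ⇒ -8x-10y+90=0] ∩ [|A−(10, 1)|²=41]]
   so A = (5, 5)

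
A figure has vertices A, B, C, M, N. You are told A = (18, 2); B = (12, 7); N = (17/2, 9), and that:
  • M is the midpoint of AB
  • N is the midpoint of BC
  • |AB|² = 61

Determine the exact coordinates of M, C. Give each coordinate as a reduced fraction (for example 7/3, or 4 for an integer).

1. M_x = 15  [2·M = A+B = (18, 2)+(12, 7)]
2. M_y = 9/2  [2·M = A+B = (18, 2)+(12, 7)]
   so M = (15, 9/2)
3. C_x = 5  [C = 2·N−B = 2·(17/2, 9)−(12, 7)]
4. C_y = 11  [C = 2·N−B = 2·(17/2, 9)−(12, 7)]
   so C = (5, 11)

M = (15, 9/2)
C = (5, 11)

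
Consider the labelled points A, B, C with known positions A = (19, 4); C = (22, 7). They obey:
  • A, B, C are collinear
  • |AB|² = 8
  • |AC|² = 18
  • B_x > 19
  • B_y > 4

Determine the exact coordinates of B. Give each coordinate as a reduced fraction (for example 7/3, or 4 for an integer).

1. B_x = 21  [[A, B, C are collinear ⇒ 3x-3y-45=0] ∩ [|B−(19, 4)|²=8]]
2. B_y = 6  [[A, B, C are collinear ⇒ 3x-3y-45=0] ∩ [|B−(19, 4)|²=8]]
   so B = (21, 6)

B = (21, 6)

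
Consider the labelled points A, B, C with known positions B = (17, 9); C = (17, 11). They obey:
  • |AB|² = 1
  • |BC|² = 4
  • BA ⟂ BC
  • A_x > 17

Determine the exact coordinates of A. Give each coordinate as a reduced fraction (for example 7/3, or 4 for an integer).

A = (18, 9)

1. A_x = 18  [[BA ⟂ BC ⇒ 2y-18=0] ∩ [|A−(17, 9)|²=1]]
2. A_y = 9  [[BA ⟂ BC ⇒ 2y-18=0] ∩ [|A−(17, 9)|²=1]]
   so A = (18, 9)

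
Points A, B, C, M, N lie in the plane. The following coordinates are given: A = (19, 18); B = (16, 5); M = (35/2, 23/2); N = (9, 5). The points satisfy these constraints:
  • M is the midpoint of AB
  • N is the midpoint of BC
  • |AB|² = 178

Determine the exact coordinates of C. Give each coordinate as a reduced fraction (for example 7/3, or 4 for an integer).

C = (2, 5)

1. C_x = 2  [C = 2·N−B = 2·(9, 5)−(16, 5)]
2. C_y = 5  [C = 2·N−B = 2·(9, 5)−(16, 5)]
   so C = (2, 5)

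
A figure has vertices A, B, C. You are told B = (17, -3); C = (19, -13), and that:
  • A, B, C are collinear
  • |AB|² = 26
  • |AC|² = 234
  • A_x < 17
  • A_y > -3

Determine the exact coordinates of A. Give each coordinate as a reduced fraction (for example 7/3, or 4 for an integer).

1. A_x = 16  [[A, B, C are collinear ⇒ 10x+2y-164=0] ∩ [|A−(17, -3)|²=26]]
2. A_y = 2  [[A, B, C are collinear ⇒ 10x+2y-164=0] ∩ [|A−(17, -3)|²=26]]
   so A = (16, 2)

A = (16, 2)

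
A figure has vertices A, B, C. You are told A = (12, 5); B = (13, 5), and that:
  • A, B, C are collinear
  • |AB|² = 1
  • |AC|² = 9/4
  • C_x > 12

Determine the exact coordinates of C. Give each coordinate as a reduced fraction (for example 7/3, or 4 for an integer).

C = (27/2, 5)

1. C_x = 27/2  [[A, B, C are collinear ⇒ 1y-5=0] ∩ [|C−(12, 5)|²=9/4]]
2. C_y = 5  [[A, B, C are collinear ⇒ 1y-5=0] ∩ [|C−(12, 5)|²=9/4]]
   so C = (27/2, 5)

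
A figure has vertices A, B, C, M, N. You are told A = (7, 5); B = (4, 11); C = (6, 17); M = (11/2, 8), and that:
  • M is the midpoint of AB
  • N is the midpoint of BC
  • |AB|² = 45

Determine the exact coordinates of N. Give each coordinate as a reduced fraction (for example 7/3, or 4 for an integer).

N = (5, 14)

1. N_x = 5  [2·N = B+C = (4, 11)+(6, 17)]
2. N_y = 14  [2·N = B+C = (4, 11)+(6, 17)]
   so N = (5, 14)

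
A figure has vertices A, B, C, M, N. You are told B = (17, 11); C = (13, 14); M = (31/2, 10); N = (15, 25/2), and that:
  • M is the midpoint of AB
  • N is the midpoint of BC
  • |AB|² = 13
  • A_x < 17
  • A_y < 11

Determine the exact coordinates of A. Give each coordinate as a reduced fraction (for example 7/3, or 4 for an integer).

A = (14, 9)

1. A_x = 14  [A = 2·M−B = 2·(31/2, 10)−(17, 11)]
2. A_y = 9  [A = 2·M−B = 2·(31/2, 10)−(17, 11)]
   so A = (14, 9)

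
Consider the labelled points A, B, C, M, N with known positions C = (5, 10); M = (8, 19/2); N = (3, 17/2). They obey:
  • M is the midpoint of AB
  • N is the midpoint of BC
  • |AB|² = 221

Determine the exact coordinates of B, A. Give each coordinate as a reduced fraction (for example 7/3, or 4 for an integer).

B = (1, 7)
A = (15, 12)

1. B_x = 1  [B = 2·N−C = 2·(3, 17/2)−(5, 10)]
2. B_y = 7  [B = 2·N−C = 2·(3, 17/2)−(5, 10)]
   so B = (1, 7)
3. A_x = 15  [A = 2·M−B = 2·(8, 19/2)−(1, 7)]
4. A_y = 12  [A = 2·M−B = 2·(8, 19/2)−(1, 7)]
   so A = (15, 12)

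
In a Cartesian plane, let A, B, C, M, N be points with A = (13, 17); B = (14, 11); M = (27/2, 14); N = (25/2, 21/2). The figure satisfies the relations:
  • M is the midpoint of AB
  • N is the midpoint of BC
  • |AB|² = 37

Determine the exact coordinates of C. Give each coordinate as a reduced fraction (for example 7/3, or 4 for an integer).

C = (11, 10)

1. C_x = 11  [C = 2·N−B = 2·(25/2, 21/2)−(14, 11)]
2. C_y = 10  [C = 2·N−B = 2·(25/2, 21/2)−(14, 11)]
   so C = (11, 10)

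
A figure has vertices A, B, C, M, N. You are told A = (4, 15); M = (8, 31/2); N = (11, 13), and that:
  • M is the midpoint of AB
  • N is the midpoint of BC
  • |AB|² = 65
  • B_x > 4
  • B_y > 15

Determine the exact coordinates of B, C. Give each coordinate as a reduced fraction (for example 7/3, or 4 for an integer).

1. B_x = 12  [B = 2·M−A = 2·(8, 31/2)−(4, 15)]
2. B_y = 16  [B = 2·M−A = 2·(8, 31/2)−(4, 15)]
   so B = (12, 16)
3. C_x = 10  [C = 2·N−B = 2·(11, 13)−(12, 16)]
4. C_y = 10  [C = 2·N−B = 2·(11, 13)−(12, 16)]
   so C = (10, 10)

B = (12, 16)
C = (10, 10)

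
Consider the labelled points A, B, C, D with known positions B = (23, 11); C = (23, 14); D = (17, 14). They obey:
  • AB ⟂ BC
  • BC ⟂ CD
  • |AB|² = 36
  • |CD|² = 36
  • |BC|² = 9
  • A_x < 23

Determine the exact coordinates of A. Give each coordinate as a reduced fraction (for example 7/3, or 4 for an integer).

A = (17, 11)

1. A_x = 17  [[AB ⟂ BC ⇒ -3y+33=0] ∩ [|A−(23, 11)|²=36]]
2. A_y = 11  [[AB ⟂ BC ⇒ -3y+33=0] ∩ [|A−(23, 11)|²=36]]
   so A = (17, 11)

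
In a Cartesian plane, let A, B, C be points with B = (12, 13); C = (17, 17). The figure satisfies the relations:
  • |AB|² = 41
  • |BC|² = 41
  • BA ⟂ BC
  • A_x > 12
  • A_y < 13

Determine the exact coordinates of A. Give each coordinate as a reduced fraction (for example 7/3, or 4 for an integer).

1. A_x = 16  [[BA ⟂ BC ⇒ 5x+4y-112=0] ∩ [|A−(12, 13)|²=41]]
2. A_y = 8  [[BA ⟂ BC ⇒ 5x+4y-112=0] ∩ [|A−(12, 13)|²=41]]
   so A = (16, 8)

A = (16, 8)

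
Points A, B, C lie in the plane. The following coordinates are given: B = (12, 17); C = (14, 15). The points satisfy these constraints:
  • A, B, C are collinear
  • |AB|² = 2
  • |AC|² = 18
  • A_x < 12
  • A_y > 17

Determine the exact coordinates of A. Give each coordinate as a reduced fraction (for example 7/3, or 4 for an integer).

A = (11, 18)

1. A_x = 11  [[A, B, C are collinear ⇒ 2x+2y-58=0] ∩ [|A−(12, 17)|²=2]]
2. A_y = 18  [[A, B, C are collinear ⇒ 2x+2y-58=0] ∩ [|A−(12, 17)|²=2]]
   so A = (11, 18)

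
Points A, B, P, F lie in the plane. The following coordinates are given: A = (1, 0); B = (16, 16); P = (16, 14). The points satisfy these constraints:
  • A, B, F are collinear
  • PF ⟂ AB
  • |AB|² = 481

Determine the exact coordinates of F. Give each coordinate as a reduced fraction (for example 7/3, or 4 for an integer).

1. F_x = 7216/481  [[A, B, F are collinear ⇒ -16x+15y+16=0] ∩ [PF ⟂ AB ⇒ 15x+16y-464=0]]
2. F_y = 7184/481  [[A, B, F are collinear ⇒ -16x+15y+16=0] ∩ [PF ⟂ AB ⇒ 15x+16y-464=0]]
   so F = (7216/481, 7184/481)

F = (7216/481, 7184/481)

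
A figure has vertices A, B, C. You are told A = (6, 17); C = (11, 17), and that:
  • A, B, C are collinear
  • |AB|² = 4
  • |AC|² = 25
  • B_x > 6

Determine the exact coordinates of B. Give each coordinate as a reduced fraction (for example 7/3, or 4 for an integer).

B = (8, 17)

1. B_x = 8  [[A, B, C are collinear ⇒ -5y+85=0] ∩ [|B−(6, 17)|²=4]]
2. B_y = 17  [[A, B, C are collinear ⇒ -5y+85=0] ∩ [|B−(6, 17)|²=4]]
   so B = (8, 17)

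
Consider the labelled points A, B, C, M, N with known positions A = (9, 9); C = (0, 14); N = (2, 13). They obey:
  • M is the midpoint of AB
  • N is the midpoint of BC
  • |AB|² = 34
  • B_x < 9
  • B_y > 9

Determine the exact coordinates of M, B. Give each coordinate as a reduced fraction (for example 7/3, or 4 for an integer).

M = (13/2, 21/2)
B = (4, 12)

1. B_x = 4  [B = 2·N−C = 2·(2, 13)−(0, 14)]
2. B_y = 12  [B = 2·N−C = 2·(2, 13)−(0, 14)]
   so B = (4, 12)
3. M_x = 13/2  [2·M = A+B = (9, 9)+(4, 12)]
4. M_y = 21/2  [2·M = A+B = (9, 9)+(4, 12)]
   so M = (13/2, 21/2)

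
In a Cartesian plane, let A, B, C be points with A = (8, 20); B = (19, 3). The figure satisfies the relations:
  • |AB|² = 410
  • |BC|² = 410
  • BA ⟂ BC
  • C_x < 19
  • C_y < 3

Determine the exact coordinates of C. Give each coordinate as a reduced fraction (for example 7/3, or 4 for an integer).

C = (2, -8)

1. C_x = 2  [[BA ⟂ BC ⇒ -11x+17y+158=0] ∩ [|C−(19, 3)|²=410]]
2. C_y = -8  [[BA ⟂ BC ⇒ -11x+17y+158=0] ∩ [|C−(19, 3)|²=410]]
   so C = (2, -8)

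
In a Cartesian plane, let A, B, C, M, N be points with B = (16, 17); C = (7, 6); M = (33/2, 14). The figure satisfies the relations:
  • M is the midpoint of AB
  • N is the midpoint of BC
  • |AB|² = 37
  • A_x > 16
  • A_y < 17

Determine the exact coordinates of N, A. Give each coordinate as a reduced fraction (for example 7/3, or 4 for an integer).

1. A_x = 17  [A = 2·M−B = 2·(33/2, 14)−(16, 17)]
2. A_y = 11  [A = 2·M−B = 2·(33/2, 14)−(16, 17)]
   so A = (17, 11)
3. N_x = 23/2  [2·N = B+C = (16, 17)+(7, 6)]
4. N_y = 23/2  [2·N = B+C = (16, 17)+(7, 6)]
   so N = (23/2, 23/2)

N = (23/2, 23/2)
A = (17, 11)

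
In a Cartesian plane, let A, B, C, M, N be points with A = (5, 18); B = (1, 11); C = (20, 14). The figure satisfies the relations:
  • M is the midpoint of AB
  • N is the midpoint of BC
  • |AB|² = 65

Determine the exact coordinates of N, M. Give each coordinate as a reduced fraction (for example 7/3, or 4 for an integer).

1. M_x = 3  [2·M = A+B = (5, 18)+(1, 11)]
2. M_y = 29/2  [2·M = A+B = (5, 18)+(1, 11)]
   so M = (3, 29/2)
3. N_x = 21/2  [2·N = B+C = (1, 11)+(20, 14)]
4. N_y = 25/2  [2·N = B+C = (1, 11)+(20, 14)]
   so N = (21/2, 25/2)

N = (21/2, 25/2)
M = (3, 29/2)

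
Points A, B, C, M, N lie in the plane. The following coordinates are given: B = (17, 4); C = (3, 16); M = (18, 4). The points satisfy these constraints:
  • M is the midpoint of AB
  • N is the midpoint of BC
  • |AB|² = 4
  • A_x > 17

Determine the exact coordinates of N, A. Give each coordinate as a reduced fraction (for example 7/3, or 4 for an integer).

1. A_x = 19  [A = 2·M−B = 2·(18, 4)−(17, 4)]
2. A_y = 4  [A = 2·M−B = 2·(18, 4)−(17, 4)]
   so A = (19, 4)
3. N_x = 10  [2·N = B+C = (17, 4)+(3, 16)]
4. N_y = 10  [2·N = B+C = (17, 4)+(3, 16)]
   so N = (10, 10)

N = (10, 10)
A = (19, 4)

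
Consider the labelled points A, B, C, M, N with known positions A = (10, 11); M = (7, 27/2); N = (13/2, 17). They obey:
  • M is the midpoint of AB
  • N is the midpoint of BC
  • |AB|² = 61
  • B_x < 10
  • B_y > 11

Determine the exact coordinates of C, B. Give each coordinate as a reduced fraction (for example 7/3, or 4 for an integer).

1. B_x = 4  [B = 2·M−A = 2·(7, 27/2)−(10, 11)]
2. B_y = 16  [B = 2·M−A = 2·(7, 27/2)−(10, 11)]
   so B = (4, 16)
3. C_x = 9  [C = 2·N−B = 2·(13/2, 17)−(4, 16)]
4. C_y = 18  [C = 2·N−B = 2·(13/2, 17)−(4, 16)]
   so C = (9, 18)

C = (9, 18)
B = (4, 16)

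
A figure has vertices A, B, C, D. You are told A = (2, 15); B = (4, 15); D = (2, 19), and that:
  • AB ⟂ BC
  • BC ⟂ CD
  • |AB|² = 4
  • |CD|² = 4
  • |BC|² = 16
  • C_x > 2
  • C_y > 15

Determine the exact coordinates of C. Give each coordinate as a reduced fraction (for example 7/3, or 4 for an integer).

1. C_x = 4  [[AB ⟂ BC ⇒ 2x-8=0] ∩ [|C−(2, 19)|²=4]]
2. C_y = 19  [[AB ⟂ BC ⇒ 2x-8=0] ∩ [|C−(2, 19)|²=4]]
   so C = (4, 19)

C = (4, 19)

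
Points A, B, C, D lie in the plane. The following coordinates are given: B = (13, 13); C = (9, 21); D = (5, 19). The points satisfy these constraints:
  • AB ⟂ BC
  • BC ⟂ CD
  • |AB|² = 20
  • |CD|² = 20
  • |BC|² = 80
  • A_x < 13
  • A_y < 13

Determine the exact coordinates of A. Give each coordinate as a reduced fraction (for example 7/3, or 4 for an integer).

A = (9, 11)

1. A_x = 9  [[AB ⟂ BC ⇒ 4x-8y+52=0] ∩ [|A−(13, 13)|²=20]]
2. A_y = 11  [[AB ⟂ BC ⇒ 4x-8y+52=0] ∩ [|A−(13, 13)|²=20]]
   so A = (9, 11)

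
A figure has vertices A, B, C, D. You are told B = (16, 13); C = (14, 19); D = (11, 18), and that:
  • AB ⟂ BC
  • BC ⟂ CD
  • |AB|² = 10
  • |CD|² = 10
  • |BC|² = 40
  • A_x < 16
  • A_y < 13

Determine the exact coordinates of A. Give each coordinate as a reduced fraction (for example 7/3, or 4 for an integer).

A = (13, 12)

1. A_x = 13  [[AB ⟂ BC ⇒ 2x-6y+46=0] ∩ [|A−(16, 13)|²=10]]
2. A_y = 12  [[AB ⟂ BC ⇒ 2x-6y+46=0] ∩ [|A−(16, 13)|²=10]]
   so A = (13, 12)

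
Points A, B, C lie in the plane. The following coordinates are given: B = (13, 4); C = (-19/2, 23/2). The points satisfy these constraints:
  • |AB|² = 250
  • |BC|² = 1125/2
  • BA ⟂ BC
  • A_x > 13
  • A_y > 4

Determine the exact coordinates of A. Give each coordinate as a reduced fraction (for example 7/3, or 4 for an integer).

1. A_x = 18  [[BA ⟂ BC ⇒ -45/2x+15/2y+525/2=0] ∩ [|A−(13, 4)|²=250]]
2. A_y = 19  [[BA ⟂ BC ⇒ -45/2x+15/2y+525/2=0] ∩ [|A−(13, 4)|²=250]]
   so A = (18, 19)

A = (18, 19)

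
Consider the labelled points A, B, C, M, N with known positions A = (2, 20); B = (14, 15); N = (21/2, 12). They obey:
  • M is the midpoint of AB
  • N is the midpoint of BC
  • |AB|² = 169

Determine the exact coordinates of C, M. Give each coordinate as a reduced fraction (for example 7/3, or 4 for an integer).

C = (7, 9)
M = (8, 35/2)

1. M_x = 8  [2·M = A+B = (2, 20)+(14, 15)]
2. M_y = 35/2  [2·M = A+B = (2, 20)+(14, 15)]
   so M = (8, 35/2)
3. C_x = 7  [C = 2·N−B = 2·(21/2, 12)−(14, 15)]
4. C_y = 9  [C = 2·N−B = 2·(21/2, 12)−(14, 15)]
   so C = (7, 9)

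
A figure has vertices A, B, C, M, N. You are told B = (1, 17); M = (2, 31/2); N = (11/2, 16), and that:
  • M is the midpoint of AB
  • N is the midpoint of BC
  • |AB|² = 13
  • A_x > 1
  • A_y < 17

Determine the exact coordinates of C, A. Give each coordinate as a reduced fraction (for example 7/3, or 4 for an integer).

1. A_x = 3  [A = 2·M−B = 2·(2, 31/2)−(1, 17)]
2. A_y = 14  [A = 2·M−B = 2·(2, 31/2)−(1, 17)]
   so A = (3, 14)
3. C_x = 10  [C = 2·N−B = 2·(11/2, 16)−(1, 17)]
4. C_y = 15  [C = 2·N−B = 2·(11/2, 16)−(1, 17)]
   so C = (10, 15)

C = (10, 15)
A = (3, 14)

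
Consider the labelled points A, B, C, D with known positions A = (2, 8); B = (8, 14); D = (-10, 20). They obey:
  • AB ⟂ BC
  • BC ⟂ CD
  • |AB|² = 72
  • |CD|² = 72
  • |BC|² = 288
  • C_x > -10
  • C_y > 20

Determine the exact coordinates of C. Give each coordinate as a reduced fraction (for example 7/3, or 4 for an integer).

1. C_x = -4  [[AB ⟂ BC ⇒ 6x+6y-132=0] ∩ [|C−(-10, 20)|²=72]]
2. C_y = 26  [[AB ⟂ BC ⇒ 6x+6y-132=0] ∩ [|C−(-10, 20)|²=72]]
   so C = (-4, 26)

C = (-4, 26)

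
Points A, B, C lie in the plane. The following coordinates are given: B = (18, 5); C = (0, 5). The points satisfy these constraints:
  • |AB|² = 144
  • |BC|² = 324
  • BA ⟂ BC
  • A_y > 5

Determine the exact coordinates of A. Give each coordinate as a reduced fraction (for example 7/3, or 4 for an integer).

1. A_x = 18  [[BA ⟂ BC ⇒ -18x+324=0] ∩ [|A−(18, 5)|²=144]]
2. A_y = 17  [[BA ⟂ BC ⇒ -18x+324=0] ∩ [|A−(18, 5)|²=144]]
   so A = (18, 17)

A = (18, 17)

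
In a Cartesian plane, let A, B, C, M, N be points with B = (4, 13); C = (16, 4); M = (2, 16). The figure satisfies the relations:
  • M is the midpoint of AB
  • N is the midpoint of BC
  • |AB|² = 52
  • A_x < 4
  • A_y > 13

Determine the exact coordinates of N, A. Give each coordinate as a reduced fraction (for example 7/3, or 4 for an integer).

N = (10, 17/2)
A = (0, 19)

1. A_x = 0  [A = 2·M−B = 2·(2, 16)−(4, 13)]
2. A_y = 19  [A = 2·M−B = 2·(2, 16)−(4, 13)]
   so A = (0, 19)
3. N_x = 10  [2·N = B+C = (4, 13)+(16, 4)]
4. N_y = 17/2  [2·N = B+C = (4, 13)+(16, 4)]
   so N = (10, 17/2)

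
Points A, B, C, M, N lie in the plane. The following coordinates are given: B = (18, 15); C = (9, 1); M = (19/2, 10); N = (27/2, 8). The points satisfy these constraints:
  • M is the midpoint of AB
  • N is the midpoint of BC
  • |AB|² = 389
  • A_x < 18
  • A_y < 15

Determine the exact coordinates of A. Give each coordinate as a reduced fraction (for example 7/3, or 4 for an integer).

A = (1, 5)

1. A_x = 1  [A = 2·M−B = 2·(19/2, 10)−(18, 15)]
2. A_y = 5  [A = 2·M−B = 2·(19/2, 10)−(18, 15)]
   so A = (1, 5)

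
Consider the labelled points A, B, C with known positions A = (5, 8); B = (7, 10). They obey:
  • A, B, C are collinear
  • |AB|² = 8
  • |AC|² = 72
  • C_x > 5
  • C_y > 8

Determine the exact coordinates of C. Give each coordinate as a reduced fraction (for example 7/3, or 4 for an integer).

C = (11, 14)

1. C_x = 11  [[A, B, C are collinear ⇒ -2x+2y-6=0] ∩ [|C−(5, 8)|²=72]]
2. C_y = 14  [[A, B, C are collinear ⇒ -2x+2y-6=0] ∩ [|C−(5, 8)|²=72]]
   so C = (11, 14)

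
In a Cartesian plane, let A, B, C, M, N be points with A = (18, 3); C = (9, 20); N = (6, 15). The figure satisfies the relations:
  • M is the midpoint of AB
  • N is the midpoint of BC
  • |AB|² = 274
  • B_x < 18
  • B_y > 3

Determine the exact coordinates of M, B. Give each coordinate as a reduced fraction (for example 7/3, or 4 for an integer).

1. B_x = 3  [B = 2·N−C = 2·(6, 15)−(9, 20)]
2. B_y = 10  [B = 2·N−C = 2·(6, 15)−(9, 20)]
   so B = (3, 10)
3. M_x = 21/2  [2·M = A+B = (18, 3)+(3, 10)]
4. M_y = 13/2  [2·M = A+B = (18, 3)+(3, 10)]
   so M = (21/2, 13/2)

M = (21/2, 13/2)
B = (3, 10)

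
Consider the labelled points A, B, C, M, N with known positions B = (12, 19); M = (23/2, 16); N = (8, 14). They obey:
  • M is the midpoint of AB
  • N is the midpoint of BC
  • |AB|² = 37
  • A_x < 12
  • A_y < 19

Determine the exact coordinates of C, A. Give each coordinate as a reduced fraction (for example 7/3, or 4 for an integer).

C = (4, 9)
A = (11, 13)

1. A_x = 11  [A = 2·M−B = 2·(23/2, 16)−(12, 19)]
2. A_y = 13  [A = 2·M−B = 2·(23/2, 16)−(12, 19)]
   so A = (11, 13)
3. C_x = 4  [C = 2·N−B = 2·(8, 14)−(12, 19)]
4. C_y = 9  [C = 2·N−B = 2·(8, 14)−(12, 19)]
   so C = (4, 9)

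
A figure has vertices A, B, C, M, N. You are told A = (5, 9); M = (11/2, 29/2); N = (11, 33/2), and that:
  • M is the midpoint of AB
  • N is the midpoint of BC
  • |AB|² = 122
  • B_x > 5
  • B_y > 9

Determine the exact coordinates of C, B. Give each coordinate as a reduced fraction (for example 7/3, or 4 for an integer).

C = (16, 13)
B = (6, 20)

1. B_x = 6  [B = 2·M−A = 2·(11/2, 29/2)−(5, 9)]
2. B_y = 20  [B = 2·M−A = 2·(11/2, 29/2)−(5, 9)]
   so B = (6, 20)
3. C_x = 16  [C = 2·N−B = 2·(11, 33/2)−(6, 20)]
4. C_y = 13  [C = 2·N−B = 2·(11, 33/2)−(6, 20)]
   so C = (16, 13)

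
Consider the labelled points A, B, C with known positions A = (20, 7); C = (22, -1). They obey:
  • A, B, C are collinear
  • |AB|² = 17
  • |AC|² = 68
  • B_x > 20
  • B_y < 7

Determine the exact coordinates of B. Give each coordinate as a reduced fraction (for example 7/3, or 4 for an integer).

B = (21, 3)

1. B_x = 21  [[A, B, C are collinear ⇒ -8x-2y+174=0] ∩ [|B−(20, 7)|²=17]]
2. B_y = 3  [[A, B, C are collinear ⇒ -8x-2y+174=0] ∩ [|B−(20, 7)|²=17]]
   so B = (21, 3)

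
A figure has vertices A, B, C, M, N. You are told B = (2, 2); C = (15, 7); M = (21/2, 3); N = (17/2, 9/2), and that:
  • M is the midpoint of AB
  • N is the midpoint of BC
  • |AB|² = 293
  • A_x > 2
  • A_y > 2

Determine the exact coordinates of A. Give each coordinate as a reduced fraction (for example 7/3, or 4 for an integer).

1. A_x = 19  [A = 2·M−B = 2·(21/2, 3)−(2, 2)]
2. A_y = 4  [A = 2·M−B = 2·(21/2, 3)−(2, 2)]
   so A = (19, 4)

A = (19, 4)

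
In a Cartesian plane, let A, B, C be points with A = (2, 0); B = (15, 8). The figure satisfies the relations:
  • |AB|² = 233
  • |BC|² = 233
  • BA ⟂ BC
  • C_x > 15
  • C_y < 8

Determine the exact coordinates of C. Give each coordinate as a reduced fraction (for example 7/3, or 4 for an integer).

1. C_x = 23  [[BA ⟂ BC ⇒ -13x-8y+259=0] ∩ [|C−(15, 8)|²=233]]
2. C_y = -5  [[BA ⟂ BC ⇒ -13x-8y+259=0] ∩ [|C−(15, 8)|²=233]]
   so C = (23, -5)

C = (23, -5)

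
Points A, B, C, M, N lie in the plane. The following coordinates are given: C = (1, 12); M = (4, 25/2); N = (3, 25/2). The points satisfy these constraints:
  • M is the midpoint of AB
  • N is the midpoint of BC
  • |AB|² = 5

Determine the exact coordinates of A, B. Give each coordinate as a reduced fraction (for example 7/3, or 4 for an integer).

1. B_x = 5  [B = 2·N−C = 2·(3, 25/2)−(1, 12)]
2. B_y = 13  [B = 2·N−C = 2·(3, 25/2)−(1, 12)]
   so B = (5, 13)
3. A_x = 3  [A = 2·M−B = 2·(4, 25/2)−(5, 13)]
4. A_y = 12  [A = 2·M−B = 2·(4, 25/2)−(5, 13)]
   so A = (3, 12)

A = (3, 12)
B = (5, 13)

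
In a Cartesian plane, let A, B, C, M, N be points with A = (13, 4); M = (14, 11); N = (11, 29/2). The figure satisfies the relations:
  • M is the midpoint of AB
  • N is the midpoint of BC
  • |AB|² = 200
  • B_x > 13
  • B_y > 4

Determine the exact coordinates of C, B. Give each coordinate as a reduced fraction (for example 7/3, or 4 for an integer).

C = (7, 11)
B = (15, 18)

1. B_x = 15  [B = 2·M−A = 2·(14, 11)−(13, 4)]
2. B_y = 18  [B = 2·M−A = 2·(14, 11)−(13, 4)]
   so B = (15, 18)
3. C_x = 7  [C = 2·N−B = 2·(11, 29/2)−(15, 18)]
4. C_y = 11  [C = 2·N−B = 2·(11, 29/2)−(15, 18)]
   so C = (7, 11)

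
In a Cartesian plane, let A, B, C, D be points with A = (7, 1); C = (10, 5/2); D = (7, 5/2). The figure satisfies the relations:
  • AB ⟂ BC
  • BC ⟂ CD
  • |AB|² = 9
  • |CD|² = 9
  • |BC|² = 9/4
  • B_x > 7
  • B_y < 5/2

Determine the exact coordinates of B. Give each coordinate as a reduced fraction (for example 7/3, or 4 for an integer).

1. B_x = 10  [[BC ⟂ CD ⇒ 3x-30=0] ∩ [|B−(7, 1)|²=9]]
2. B_y = 1  [[BC ⟂ CD ⇒ 3x-30=0] ∩ [|B−(7, 1)|²=9]]
   so B = (10, 1)

B = (10, 1)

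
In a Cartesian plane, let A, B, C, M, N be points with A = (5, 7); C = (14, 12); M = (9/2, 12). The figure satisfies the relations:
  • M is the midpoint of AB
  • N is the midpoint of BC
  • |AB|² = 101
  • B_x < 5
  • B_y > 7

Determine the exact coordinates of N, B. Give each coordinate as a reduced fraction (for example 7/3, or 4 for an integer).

1. B_x = 4  [B = 2·M−A = 2·(9/2, 12)−(5, 7)]
2. B_y = 17  [B = 2·M−A = 2·(9/2, 12)−(5, 7)]
   so B = (4, 17)
3. N_x = 9  [2·N = B+C = (4, 17)+(14, 12)]
4. N_y = 29/2  [2·N = B+C = (4, 17)+(14, 12)]
   so N = (9, 29/2)

N = (9, 29/2)
B = (4, 17)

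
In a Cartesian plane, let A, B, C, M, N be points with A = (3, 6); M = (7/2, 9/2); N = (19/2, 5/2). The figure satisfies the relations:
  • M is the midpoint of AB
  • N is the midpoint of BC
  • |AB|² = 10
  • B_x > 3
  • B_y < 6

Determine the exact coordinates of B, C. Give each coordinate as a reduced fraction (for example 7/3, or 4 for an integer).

1. B_x = 4  [B = 2·M−A = 2·(7/2, 9/2)−(3, 6)]
2. B_y = 3  [B = 2·M−A = 2·(7/2, 9/2)−(3, 6)]
   so B = (4, 3)
3. C_x = 15  [C = 2·N−B = 2·(19/2, 5/2)−(4, 3)]
4. C_y = 2  [C = 2·N−B = 2·(19/2, 5/2)−(4, 3)]
   so C = (15, 2)

B = (4, 3)
C = (15, 2)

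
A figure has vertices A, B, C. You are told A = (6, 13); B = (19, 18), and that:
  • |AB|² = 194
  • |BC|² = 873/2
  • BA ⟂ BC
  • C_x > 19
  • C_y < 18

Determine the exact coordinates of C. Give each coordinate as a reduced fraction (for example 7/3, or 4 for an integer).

C = (53/2, -3/2)

1. C_x = 53/2  [[BA ⟂ BC ⇒ -13x-5y+337=0] ∩ [|C−(19, 18)|²=873/2]]
2. C_y = -3/2  [[BA ⟂ BC ⇒ -13x-5y+337=0] ∩ [|C−(19, 18)|²=873/2]]
   so C = (53/2, -3/2)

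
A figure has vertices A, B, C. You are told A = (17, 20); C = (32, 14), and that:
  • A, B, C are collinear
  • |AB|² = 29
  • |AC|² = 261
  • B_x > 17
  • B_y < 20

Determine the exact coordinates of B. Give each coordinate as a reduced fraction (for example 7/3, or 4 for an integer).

1. B_x = 22  [[A, B, C are collinear ⇒ -6x-15y+402=0] ∩ [|B−(17, 20)|²=29]]
2. B_y = 18  [[A, B, C are collinear ⇒ -6x-15y+402=0] ∩ [|B−(17, 20)|²=29]]
   so B = (22, 18)

B = (22, 18)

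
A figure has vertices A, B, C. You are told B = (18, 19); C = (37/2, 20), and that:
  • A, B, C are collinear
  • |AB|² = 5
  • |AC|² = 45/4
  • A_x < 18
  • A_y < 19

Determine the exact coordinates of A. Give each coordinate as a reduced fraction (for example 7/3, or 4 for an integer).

1. A_x = 17  [[A, B, C are collinear ⇒ -1x+1/2y+17/2=0] ∩ [|A−(18, 19)|²=5]]
2. A_y = 17  [[A, B, C are collinear ⇒ -1x+1/2y+17/2=0] ∩ [|A−(18, 19)|²=5]]
   so A = (17, 17)

A = (17, 17)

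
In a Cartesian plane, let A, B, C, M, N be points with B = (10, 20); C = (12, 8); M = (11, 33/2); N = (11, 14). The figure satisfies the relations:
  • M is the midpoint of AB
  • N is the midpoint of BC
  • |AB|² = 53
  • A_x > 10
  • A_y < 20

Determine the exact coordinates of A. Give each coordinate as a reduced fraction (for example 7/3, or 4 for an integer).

1. A_x = 12  [A = 2·M−B = 2·(11, 33/2)−(10, 20)]
2. A_y = 13  [A = 2·M−B = 2·(11, 33/2)−(10, 20)]
   so A = (12, 13)

A = (12, 13)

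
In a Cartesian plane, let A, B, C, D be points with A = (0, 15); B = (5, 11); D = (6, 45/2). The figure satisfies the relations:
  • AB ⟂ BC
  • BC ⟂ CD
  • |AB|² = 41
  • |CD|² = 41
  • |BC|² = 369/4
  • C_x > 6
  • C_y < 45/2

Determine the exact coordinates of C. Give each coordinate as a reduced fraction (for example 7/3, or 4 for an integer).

1. C_x = 11  [[AB ⟂ BC ⇒ 5x-4y+19=0] ∩ [|C−(6, 45/2)|²=41]]
2. C_y = 37/2  [[AB ⟂ BC ⇒ 5x-4y+19=0] ∩ [|C−(6, 45/2)|²=41]]
   so C = (11, 37/2)

C = (11, 37/2)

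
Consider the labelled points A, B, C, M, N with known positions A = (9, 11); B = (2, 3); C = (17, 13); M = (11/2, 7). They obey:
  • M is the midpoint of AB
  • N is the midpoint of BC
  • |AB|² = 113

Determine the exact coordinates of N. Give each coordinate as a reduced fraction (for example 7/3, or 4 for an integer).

N = (19/2, 8)

1. N_x = 19/2  [2·N = B+C = (2, 3)+(17, 13)]
2. N_y = 8  [2·N = B+C = (2, 3)+(17, 13)]
   so N = (19/2, 8)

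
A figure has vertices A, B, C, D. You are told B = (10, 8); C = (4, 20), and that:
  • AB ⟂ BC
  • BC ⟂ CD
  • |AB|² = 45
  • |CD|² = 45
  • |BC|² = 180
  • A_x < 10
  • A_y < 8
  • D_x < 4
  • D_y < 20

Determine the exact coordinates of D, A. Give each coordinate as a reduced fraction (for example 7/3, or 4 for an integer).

D = (-2, 17)
A = (4, 5)

1. D_x = -2  [[BC ⟂ CD ⇒ -6x+12y-216=0] ∩ [|D−(4, 20)|²=45]]
2. D_y = 17  [[BC ⟂ CD ⇒ -6x+12y-216=0] ∩ [|D−(4, 20)|²=45]]
   so D = (-2, 17)
3. A_x = 4  [[AB ⟂ BC ⇒ 6x-12y+36=0] ∩ [|A−(10, 8)|²=45]]
4. A_y = 5  [[AB ⟂ BC ⇒ 6x-12y+36=0] ∩ [|A−(10, 8)|²=45]]
   so A = (4, 5)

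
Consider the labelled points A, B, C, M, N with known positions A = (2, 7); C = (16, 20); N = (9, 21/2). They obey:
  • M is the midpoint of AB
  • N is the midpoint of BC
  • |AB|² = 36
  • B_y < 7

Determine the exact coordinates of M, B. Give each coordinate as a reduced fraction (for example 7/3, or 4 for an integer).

1. B_x = 2  [B = 2·N−C = 2·(9, 21/2)−(16, 20)]
2. B_y = 1  [B = 2·N−C = 2·(9, 21/2)−(16, 20)]
   so B = (2, 1)
3. M_x = 2  [2·M = A+B = (2, 7)+(2, 1)]
4. M_y = 4  [2·M = A+B = (2, 7)+(2, 1)]
   so M = (2, 4)

M = (2, 4)
B = (2, 1)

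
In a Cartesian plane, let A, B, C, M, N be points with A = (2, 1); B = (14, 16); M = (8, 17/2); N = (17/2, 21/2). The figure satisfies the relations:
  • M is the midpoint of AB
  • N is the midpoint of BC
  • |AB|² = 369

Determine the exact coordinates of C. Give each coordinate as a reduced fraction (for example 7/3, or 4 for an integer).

C = (3, 5)

1. C_x = 3  [C = 2·N−B = 2·(17/2, 21/2)−(14, 16)]
2. C_y = 5  [C = 2·N−B = 2·(17/2, 21/2)−(14, 16)]
   so C = (3, 5)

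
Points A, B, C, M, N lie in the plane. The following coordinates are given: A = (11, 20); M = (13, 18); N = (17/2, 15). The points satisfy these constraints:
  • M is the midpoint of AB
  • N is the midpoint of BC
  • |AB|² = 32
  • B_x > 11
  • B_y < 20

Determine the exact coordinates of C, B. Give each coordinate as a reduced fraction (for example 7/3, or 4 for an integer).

C = (2, 14)
B = (15, 16)

1. B_x = 15  [B = 2·M−A = 2·(13, 18)−(11, 20)]
2. B_y = 16  [B = 2·M−A = 2·(13, 18)−(11, 20)]
   so B = (15, 16)
3. C_x = 2  [C = 2·N−B = 2·(17/2, 15)−(15, 16)]
4. C_y = 14  [C = 2·N−B = 2·(17/2, 15)−(15, 16)]
   so C = (2, 14)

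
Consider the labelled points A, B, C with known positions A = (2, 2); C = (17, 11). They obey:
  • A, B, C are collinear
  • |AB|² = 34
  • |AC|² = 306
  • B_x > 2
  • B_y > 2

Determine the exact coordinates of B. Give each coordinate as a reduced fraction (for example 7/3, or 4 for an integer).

1. B_x = 7  [[A, B, C are collinear ⇒ 9x-15y+12=0] ∩ [|B−(2, 2)|²=34]]
2. B_y = 5  [[A, B, C are collinear ⇒ 9x-15y+12=0] ∩ [|B−(2, 2)|²=34]]
   so B = (7, 5)

B = (7, 5)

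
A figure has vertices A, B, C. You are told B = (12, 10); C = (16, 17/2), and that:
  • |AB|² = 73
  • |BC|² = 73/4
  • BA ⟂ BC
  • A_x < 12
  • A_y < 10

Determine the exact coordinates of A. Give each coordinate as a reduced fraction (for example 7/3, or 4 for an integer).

A = (9, 2)

1. A_x = 9  [[BA ⟂ BC ⇒ 4x-3/2y-33=0] ∩ [|A−(12, 10)|²=73]]
2. A_y = 2  [[BA ⟂ BC ⇒ 4x-3/2y-33=0] ∩ [|A−(12, 10)|²=73]]
   so A = (9, 2)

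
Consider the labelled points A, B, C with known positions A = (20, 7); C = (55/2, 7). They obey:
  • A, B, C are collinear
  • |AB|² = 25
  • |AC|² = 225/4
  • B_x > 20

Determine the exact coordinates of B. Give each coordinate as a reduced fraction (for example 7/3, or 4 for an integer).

B = (25, 7)

1. B_x = 25  [[A, B, C are collinear ⇒ -15/2y+105/2=0] ∩ [|B−(20, 7)|²=25]]
2. B_y = 7  [[A, B, C are collinear ⇒ -15/2y+105/2=0] ∩ [|B−(20, 7)|²=25]]
   so B = (25, 7)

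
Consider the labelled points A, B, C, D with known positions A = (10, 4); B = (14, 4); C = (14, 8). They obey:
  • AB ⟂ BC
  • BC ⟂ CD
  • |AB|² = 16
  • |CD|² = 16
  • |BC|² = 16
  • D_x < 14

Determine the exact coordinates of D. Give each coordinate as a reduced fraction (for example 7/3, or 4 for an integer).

1. D_x = 10  [[BC ⟂ CD ⇒ 4y-32=0] ∩ [|D−(14, 8)|²=16]]
2. D_y = 8  [[BC ⟂ CD ⇒ 4y-32=0] ∩ [|D−(14, 8)|²=16]]
   so D = (10, 8)

D = (10, 8)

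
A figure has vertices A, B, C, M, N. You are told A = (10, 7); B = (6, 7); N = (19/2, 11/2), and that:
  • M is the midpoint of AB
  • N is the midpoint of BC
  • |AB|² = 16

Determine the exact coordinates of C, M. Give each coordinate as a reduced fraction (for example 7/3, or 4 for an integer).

C = (13, 4)
M = (8, 7)

1. M_x = 8  [2·M = A+B = (10, 7)+(6, 7)]
2. M_y = 7  [2·M = A+B = (10, 7)+(6, 7)]
   so M = (8, 7)
3. C_x = 13  [C = 2·N−B = 2·(19/2, 11/2)−(6, 7)]
4. C_y = 4  [C = 2·N−B = 2·(19/2, 11/2)−(6, 7)]
   so C = (13, 4)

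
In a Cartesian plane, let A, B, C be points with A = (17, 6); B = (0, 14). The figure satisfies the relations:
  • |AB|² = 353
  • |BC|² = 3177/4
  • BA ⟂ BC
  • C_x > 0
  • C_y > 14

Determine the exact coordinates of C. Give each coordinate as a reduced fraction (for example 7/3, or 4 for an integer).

1. C_x = 12  [[BA ⟂ BC ⇒ 17x-8y+112=0] ∩ [|C−(0, 14)|²=3177/4]]
2. C_y = 79/2  [[BA ⟂ BC ⇒ 17x-8y+112=0] ∩ [|C−(0, 14)|²=3177/4]]
   so C = (12, 79/2)

C = (12, 79/2)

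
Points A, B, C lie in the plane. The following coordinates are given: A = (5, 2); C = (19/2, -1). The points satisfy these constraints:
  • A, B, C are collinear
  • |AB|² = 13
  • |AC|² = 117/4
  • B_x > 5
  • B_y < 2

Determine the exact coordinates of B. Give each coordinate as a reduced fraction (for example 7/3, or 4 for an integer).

B = (8, 0)

1. B_x = 8  [[A, B, C are collinear ⇒ -3x-9/2y+24=0] ∩ [|B−(5, 2)|²=13]]
2. B_y = 0  [[A, B, C are collinear ⇒ -3x-9/2y+24=0] ∩ [|B−(5, 2)|²=13]]
   so B = (8, 0)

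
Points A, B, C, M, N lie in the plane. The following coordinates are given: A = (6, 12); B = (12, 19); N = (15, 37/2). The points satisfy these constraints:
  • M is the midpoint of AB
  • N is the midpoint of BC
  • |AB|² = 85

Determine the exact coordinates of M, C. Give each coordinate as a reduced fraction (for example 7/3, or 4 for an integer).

1. M_x = 9  [2·M = A+B = (6, 12)+(12, 19)]
2. M_y = 31/2  [2·M = A+B = (6, 12)+(12, 19)]
   so M = (9, 31/2)
3. C_x = 18  [C = 2·N−B = 2·(15, 37/2)−(12, 19)]
4. C_y = 18  [C = 2·N−B = 2·(15, 37/2)−(12, 19)]
   so C = (18, 18)

M = (9, 31/2)
C = (18, 18)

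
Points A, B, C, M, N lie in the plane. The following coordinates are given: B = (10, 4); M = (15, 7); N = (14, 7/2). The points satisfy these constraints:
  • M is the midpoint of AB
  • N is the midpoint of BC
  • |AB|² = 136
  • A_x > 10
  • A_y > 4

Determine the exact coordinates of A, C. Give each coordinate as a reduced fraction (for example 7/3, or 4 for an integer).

1. A_x = 20  [A = 2·M−B = 2·(15, 7)−(10, 4)]
2. A_y = 10  [A = 2·M−B = 2·(15, 7)−(10, 4)]
   so A = (20, 10)
3. C_x = 18  [C = 2·N−B = 2·(14, 7/2)−(10, 4)]
4. C_y = 3  [C = 2·N−B = 2·(14, 7/2)−(10, 4)]
   so C = (18, 3)

A = (20, 10)
C = (18, 3)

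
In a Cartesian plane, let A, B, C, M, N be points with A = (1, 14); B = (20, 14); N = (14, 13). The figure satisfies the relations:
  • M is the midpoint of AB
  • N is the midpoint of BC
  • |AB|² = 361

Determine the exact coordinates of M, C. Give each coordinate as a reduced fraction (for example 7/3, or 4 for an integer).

1. M_x = 21/2  [2·M = A+B = (1, 14)+(20, 14)]
2. M_y = 14  [2·M = A+B = (1, 14)+(20, 14)]
   so M = (21/2, 14)
3. C_x = 8  [C = 2·N−B = 2·(14, 13)−(20, 14)]
4. C_y = 12  [C = 2·N−B = 2·(14, 13)−(20, 14)]
   so C = (8, 12)

M = (21/2, 14)
C = (8, 12)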